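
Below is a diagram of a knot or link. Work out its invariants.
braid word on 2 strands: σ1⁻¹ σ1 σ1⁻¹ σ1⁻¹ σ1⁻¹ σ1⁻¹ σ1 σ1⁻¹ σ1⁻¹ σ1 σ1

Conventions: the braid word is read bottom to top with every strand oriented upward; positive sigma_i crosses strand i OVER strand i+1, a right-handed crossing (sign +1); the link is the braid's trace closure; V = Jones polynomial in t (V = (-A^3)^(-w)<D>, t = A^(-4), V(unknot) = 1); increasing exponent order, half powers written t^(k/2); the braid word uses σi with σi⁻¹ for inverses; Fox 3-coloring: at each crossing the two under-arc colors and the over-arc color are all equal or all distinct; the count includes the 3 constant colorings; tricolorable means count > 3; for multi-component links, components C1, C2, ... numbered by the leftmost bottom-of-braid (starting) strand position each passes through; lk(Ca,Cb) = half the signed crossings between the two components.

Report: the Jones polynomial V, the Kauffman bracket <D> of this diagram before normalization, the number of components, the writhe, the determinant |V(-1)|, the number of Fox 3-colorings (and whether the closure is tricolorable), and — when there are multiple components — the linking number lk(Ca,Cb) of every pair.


V(t) = -t^-4 + t^-3 + t^-1
bracket: -A^-5 - A^3 + A^7, w = -3
1 component, writhe -3, over 11 crossings
det 3, colorings 9 of 3^11 — tricolorable
observation: w = -3 (over 11 crossings) is diagram-only; (-A^3)^(3) removes it from V


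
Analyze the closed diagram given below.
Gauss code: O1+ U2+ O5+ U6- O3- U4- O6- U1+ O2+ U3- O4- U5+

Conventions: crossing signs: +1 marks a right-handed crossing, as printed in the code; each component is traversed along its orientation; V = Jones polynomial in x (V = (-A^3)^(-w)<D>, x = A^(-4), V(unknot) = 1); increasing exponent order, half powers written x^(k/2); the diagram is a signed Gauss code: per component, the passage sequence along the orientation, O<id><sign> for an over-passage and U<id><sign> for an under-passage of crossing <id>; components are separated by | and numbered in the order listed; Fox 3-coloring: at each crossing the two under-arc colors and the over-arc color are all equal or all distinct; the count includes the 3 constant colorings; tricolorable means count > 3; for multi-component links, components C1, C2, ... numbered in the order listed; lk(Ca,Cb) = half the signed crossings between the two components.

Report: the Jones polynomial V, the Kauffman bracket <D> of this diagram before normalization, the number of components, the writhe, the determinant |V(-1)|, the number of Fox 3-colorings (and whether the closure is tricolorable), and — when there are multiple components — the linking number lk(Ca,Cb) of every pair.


Jones polynomial: V(x) = -x^-3 + 2x^-2 - 2x^-1 + 3 - 2x + 2x^2 - x^3
<D> = -A^-12 + 2A^-8 - 2A^-4 + 3 - 2A^4 + 2A^8 - A^12; writhe 0
components 1, writhe 0 (6 crossings)
3-colorings: 3 of 3^6, det 13 — not tricolorable
note: |V(-1)| = 13: so not tricolorable, since 3 does not divide 13


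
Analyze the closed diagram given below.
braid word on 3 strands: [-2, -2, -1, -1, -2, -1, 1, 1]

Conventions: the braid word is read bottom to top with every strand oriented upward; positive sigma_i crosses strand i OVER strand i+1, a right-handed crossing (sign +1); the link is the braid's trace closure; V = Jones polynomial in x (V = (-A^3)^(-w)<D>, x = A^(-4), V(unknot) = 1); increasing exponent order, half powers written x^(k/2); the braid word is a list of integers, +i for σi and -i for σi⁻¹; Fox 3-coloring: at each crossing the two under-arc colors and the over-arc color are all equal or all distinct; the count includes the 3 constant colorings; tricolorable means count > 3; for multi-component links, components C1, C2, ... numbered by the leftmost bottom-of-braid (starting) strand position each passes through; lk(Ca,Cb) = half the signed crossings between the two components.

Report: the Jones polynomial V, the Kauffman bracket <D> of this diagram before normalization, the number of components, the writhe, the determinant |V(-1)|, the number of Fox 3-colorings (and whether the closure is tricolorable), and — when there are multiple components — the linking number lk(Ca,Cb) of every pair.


Jones polynomial: V(x) = -x^-6 + x^-5 - x^-4 + 2x^-3 - x^-2 + x^-1
<D> = A^-8 - A^-4 + 2 - A^4 + A^8 - A^12; writhe -4
components 1, writhe -4 (8 crossings)
3-colorings: 3 of 3^8, det 7 — not tricolorable
note: w = -4 (over 8 crossings) is diagram-only; (-A^3)^(4) removes it from V


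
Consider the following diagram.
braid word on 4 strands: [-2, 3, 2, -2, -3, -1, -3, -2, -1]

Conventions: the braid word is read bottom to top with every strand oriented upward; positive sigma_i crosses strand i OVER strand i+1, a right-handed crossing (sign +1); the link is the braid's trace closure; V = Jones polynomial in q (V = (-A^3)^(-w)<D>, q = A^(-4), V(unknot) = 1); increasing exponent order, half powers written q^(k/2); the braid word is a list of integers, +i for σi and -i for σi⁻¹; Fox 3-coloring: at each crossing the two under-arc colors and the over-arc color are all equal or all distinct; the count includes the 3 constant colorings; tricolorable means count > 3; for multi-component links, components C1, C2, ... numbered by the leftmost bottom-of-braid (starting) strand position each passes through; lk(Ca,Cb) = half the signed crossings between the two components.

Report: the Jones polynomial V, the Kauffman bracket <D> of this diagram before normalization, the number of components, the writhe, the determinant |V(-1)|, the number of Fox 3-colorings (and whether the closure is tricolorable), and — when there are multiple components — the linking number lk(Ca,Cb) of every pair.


Jones polynomial: V(q) = -q^-4 + q^-3 + q^-1
<D> = -A^-11 - A^-3 + A; writhe -5
components 1, writhe -5 (9 crossings)
3-colorings: 9 of 3^9, det 3 — tricolorable
note: inverse pairs cancel, leaving σ2⁻¹ σ1⁻¹ σ3⁻¹ σ2⁻¹ σ1⁻¹


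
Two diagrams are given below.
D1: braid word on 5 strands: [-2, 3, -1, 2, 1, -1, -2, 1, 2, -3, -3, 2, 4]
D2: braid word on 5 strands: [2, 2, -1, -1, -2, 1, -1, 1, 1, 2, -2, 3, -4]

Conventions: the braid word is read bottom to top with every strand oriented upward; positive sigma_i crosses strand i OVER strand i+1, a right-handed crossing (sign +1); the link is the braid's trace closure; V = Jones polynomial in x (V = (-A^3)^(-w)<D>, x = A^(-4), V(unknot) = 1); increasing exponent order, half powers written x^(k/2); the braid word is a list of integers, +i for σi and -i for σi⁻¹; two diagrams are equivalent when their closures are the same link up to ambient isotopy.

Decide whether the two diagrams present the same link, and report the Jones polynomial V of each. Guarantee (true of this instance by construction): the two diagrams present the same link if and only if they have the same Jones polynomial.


equivalent: no
V(D1) = -x^(-1/2) - x^(1/2)  (w +1, c 13, <D> = A + A^5)
V(D2) = -x^(-3/2) + x^(-1/2) - 2x^(1/2) + x^(3/2) - 2x^(5/2) + x^(7/2)  [13 crossings, <D> = -A^-11 + 2A^-7 - A^-3 + 2A - A^5 + A^9, w = +1]
key observation: comparing 2 Jones polynomials yields 2 groups


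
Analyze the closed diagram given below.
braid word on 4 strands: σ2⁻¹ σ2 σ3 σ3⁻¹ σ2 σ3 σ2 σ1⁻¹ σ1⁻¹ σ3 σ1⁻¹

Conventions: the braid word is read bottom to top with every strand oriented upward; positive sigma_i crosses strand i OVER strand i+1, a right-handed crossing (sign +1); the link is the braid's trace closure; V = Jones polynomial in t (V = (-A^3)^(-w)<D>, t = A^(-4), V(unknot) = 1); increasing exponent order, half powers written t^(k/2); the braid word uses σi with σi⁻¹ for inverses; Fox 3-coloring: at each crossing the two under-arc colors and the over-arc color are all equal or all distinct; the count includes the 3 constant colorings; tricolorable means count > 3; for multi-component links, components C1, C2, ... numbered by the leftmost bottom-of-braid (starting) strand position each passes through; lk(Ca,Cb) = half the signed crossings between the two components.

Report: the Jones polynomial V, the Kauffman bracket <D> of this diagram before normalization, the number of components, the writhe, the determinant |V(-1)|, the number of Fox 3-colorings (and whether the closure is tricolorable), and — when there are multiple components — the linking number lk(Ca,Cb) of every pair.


V = -t^-3 + t^-2 - t^-1 + 3 - t + t^2 - t^3
<D> = A^-9 - A^-5 + A^-1 - 3A^3 + A^7 - A^11 + A^15 (w = +1)
1 component over 11 crossings, w = +1
27 Fox colorings among 3^11, |V(-1)| = 9: tricolorable
why: det 9 = |V(-1)|; divisible by 3, so tricolorable


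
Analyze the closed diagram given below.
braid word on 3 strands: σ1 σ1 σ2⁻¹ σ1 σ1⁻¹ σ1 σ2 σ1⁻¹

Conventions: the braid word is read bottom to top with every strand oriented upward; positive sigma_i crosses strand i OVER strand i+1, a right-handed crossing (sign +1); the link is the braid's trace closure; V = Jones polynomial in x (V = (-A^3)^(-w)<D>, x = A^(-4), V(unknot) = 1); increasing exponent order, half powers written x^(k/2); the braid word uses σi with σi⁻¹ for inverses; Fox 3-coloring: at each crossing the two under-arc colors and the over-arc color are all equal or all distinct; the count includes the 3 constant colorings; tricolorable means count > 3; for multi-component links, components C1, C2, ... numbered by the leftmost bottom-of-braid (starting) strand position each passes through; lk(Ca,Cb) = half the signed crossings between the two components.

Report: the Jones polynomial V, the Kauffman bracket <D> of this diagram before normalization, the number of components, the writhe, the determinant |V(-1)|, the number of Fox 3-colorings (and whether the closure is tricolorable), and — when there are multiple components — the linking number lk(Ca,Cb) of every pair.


V = 1
<D> = A^6 (w = +2)
1 component over 8 crossings, w = +2
3 Fox colorings among 3^8, |V(-1)| = 1: not tricolorable
why: |V(-1)| = 1: so not tricolorable, since 3 does not divide 1


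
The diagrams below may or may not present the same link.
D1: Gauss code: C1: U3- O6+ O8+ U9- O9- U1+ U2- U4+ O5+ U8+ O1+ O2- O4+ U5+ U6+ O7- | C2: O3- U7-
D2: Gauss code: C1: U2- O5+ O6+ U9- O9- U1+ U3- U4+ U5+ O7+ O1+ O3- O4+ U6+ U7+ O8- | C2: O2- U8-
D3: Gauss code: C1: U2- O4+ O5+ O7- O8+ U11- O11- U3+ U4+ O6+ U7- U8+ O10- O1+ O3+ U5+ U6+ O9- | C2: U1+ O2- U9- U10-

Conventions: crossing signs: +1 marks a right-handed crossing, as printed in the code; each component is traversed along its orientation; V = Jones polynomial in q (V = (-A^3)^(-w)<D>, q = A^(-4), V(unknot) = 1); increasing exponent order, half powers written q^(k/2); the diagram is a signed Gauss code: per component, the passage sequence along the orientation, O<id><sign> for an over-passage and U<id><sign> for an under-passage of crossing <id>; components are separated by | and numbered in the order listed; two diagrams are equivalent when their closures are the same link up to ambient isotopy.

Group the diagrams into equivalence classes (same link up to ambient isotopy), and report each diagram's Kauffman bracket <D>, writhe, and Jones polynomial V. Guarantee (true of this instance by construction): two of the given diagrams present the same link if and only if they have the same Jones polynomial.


classes: {D1, D2, D3}
V(D1) = -q^(-3/2) - 2q^(1/2) + q^(3/2) - q^(5/2) + q^(7/2)  [9 crossings, <D> = -A^-11 + A^-7 - A^-3 + 2A + A^9, w = +1]
V(D2) = -q^(-3/2) - 2q^(1/2) + q^(3/2) - q^(5/2) + q^(7/2)  (w +1, c 9, <D> = -A^-11 + A^-7 - A^-3 + 2A + A^9)
D3 (bracket -A^-11 + A^-7 - A^-3 + 2A + A^9; 11 crossings at w = +1): V = -q^(-3/2) - 2q^(1/2) + q^(3/2) - q^(5/2) + q^(7/2)
note: all 3 diagrams share one V(q), hence one class


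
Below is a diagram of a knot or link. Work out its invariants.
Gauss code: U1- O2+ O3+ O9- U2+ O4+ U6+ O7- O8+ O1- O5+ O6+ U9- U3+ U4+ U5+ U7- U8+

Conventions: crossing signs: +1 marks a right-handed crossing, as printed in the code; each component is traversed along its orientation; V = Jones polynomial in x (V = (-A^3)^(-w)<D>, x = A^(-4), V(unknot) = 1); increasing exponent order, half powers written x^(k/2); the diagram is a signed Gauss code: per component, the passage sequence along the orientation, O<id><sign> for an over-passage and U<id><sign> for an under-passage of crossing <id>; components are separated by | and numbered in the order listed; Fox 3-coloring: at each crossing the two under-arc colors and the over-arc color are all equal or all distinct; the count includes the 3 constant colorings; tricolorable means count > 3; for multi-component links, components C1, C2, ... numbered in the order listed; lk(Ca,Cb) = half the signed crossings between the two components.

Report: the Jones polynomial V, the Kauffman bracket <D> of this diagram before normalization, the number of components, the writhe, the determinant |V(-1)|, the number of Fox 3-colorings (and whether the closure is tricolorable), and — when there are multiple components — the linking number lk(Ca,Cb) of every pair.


V = 1
<D> = -A^9 (w = +3)
1 component over 9 crossings, w = +3
3 Fox colorings among 3^9, |V(-1)| = 1: not tricolorable
why: |V(-1)| = 1: so not tricolorable, since 3 does not divide 1


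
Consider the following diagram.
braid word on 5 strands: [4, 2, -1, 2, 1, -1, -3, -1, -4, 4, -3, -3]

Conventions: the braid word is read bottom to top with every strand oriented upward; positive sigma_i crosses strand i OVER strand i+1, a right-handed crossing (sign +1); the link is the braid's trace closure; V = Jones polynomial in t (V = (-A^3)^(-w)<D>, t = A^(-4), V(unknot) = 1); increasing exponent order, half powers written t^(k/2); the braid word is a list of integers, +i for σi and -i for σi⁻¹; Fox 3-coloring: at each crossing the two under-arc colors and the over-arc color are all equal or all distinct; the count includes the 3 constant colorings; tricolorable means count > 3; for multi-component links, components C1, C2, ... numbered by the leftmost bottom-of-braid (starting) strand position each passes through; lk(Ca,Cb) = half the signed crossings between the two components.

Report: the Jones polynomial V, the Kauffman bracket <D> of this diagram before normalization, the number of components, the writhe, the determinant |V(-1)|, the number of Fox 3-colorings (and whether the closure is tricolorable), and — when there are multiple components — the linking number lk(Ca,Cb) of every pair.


V(t) = -t^-6 + 2t^-5 - 2t^-4 + 3t^-3 - 3t^-2 + 2t^-1 - 1 + t
bracket: A^-10 - A^-6 + 2A^-2 - 3A^2 + 3A^6 - 2A^10 + 2A^14 - A^18, w = -2
1 component, writhe -2, over 12 crossings
det 15, colorings 9 of 3^12 — tricolorable
observation: the word shrinks to σ4 σ2 σ1⁻¹ σ2 σ3⁻¹ σ1⁻¹ σ3⁻¹ σ3⁻¹ after cancelling


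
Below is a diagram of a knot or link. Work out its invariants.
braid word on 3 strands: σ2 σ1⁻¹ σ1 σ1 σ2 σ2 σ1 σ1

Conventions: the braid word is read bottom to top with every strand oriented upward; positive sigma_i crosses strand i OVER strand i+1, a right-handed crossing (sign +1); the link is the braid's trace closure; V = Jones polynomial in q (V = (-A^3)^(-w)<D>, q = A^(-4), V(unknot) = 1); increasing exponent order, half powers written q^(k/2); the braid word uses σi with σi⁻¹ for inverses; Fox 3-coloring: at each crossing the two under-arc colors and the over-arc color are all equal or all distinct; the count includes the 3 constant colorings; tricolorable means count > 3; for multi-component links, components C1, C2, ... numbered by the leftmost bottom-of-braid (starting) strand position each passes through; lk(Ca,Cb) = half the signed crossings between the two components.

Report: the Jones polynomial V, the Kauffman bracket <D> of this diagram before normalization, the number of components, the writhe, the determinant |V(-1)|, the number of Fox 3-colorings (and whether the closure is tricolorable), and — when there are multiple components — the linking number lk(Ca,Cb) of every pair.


V = q^2 + q^4 - q^5 + q^6 - q^7
<D> = -A^-10 + A^-6 - A^-2 + A^2 + A^10 (w = +6)
1 component over 8 crossings, w = +6
3 Fox colorings among 3^8, |V(-1)| = 5: not tricolorable
why: w = +6 (over 8 crossings) is diagram-only; (-A^3)^(-6) removes it from V


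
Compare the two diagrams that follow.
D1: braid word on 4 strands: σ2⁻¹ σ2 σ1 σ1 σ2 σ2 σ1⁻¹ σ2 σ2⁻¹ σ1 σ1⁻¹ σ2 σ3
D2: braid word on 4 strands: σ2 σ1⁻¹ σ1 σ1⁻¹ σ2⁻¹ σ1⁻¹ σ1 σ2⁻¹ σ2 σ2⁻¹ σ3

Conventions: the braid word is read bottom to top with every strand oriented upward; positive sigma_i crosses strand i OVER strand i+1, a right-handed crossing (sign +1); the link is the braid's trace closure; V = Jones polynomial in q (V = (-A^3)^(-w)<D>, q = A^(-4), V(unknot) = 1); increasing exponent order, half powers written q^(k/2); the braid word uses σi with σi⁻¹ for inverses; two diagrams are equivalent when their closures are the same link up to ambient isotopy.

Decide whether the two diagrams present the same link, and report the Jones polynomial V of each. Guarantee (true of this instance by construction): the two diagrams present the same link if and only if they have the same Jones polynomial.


equivalent: no
D1 (bracket A^-9 - A^-5 + A^-1 - 2A^3 + A^7 - A^11; 13 crossings at w = +5): V = q - q^2 + 2q^3 - q^4 + q^5 - q^6
V(D2) = 1  (w -1, c 11, <D> = -A^-3)
key observation: V(q) takes 2 values over 2 diagrams, fixing the grouping


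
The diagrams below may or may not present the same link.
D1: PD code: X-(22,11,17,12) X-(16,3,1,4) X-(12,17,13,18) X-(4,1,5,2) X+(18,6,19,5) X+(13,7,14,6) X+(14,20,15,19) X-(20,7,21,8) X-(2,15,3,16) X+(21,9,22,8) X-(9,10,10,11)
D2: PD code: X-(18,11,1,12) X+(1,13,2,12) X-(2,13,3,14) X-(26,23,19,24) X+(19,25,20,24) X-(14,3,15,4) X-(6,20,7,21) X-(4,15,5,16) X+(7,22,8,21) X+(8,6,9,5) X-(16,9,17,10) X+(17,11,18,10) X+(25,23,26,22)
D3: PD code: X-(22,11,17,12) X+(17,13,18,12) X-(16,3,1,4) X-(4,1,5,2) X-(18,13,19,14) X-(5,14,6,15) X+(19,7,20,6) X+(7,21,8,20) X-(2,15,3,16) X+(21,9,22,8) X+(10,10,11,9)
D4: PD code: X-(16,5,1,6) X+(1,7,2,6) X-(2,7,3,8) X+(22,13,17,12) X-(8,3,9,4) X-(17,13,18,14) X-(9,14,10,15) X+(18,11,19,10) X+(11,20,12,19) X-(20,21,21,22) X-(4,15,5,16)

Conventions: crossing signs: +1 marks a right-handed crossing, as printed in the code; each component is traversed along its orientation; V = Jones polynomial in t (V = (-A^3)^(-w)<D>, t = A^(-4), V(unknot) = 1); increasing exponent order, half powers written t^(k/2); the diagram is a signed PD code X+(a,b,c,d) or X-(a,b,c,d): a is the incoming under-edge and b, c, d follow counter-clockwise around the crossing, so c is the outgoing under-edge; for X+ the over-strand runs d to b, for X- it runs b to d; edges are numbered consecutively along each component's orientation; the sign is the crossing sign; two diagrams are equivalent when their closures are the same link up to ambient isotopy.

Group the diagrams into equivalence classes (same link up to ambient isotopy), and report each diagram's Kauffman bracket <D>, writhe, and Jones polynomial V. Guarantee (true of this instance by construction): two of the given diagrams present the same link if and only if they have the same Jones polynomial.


classes: {D1, D2} | {D3, D4}
V(D1) = t^(-9/2) - t^(-5/2) - t^(-3/2) - t^(-1/2)  [11 crossings, <D> = A^-7 + A^-3 + A - A^9, w = -3]
V(D2) = t^(-9/2) - t^(-5/2) - t^(-3/2) - t^(-1/2)  (w -1, c 13, <D> = A^-1 + A^3 + A^7 - A^15)
V(D3) = t^(-7/2) - t^(-5/2) + t^(-3/2) - 2t^(-1/2) - t^(3/2)  (w -1, c 11, <D> = A^-9 + 2A^-1 - A^3 + A^7 - A^11)
D4 (bracket A^-15 + 2A^-7 - A^-3 + A - A^5; 11 crossings at w = -3): V = t^(-7/2) - t^(-5/2) + t^(-3/2) - 2t^(-1/2) - t^(3/2)
insight: 2 classes among 4 diagrams; unequal V(t) rules out equality


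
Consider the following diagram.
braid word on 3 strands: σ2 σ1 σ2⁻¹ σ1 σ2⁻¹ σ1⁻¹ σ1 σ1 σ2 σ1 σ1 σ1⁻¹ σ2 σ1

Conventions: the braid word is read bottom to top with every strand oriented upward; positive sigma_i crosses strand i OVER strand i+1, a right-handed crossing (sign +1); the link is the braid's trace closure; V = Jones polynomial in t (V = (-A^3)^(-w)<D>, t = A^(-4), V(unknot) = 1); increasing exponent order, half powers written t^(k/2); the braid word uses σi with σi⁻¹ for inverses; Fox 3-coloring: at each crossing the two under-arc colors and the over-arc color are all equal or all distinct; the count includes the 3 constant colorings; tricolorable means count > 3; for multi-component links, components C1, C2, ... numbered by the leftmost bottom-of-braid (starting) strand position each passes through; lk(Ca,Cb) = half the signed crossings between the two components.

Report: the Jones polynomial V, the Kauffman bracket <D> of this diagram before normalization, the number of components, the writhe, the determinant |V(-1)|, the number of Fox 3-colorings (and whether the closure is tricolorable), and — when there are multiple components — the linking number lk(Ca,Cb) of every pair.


Jones polynomial: V(t) = t^2 + 2t^4 - 2t^5 + t^6 - 2t^7 + t^8
<D> = A^-14 - 2A^-10 + A^-6 - 2A^-2 + 2A^2 + A^10; writhe +6
components 1, writhe +6 (14 crossings)
3-colorings: 27 of 3^14, det 9 — tricolorable
note: V spans 6 powers of t: at least 6 crossings in any diagram


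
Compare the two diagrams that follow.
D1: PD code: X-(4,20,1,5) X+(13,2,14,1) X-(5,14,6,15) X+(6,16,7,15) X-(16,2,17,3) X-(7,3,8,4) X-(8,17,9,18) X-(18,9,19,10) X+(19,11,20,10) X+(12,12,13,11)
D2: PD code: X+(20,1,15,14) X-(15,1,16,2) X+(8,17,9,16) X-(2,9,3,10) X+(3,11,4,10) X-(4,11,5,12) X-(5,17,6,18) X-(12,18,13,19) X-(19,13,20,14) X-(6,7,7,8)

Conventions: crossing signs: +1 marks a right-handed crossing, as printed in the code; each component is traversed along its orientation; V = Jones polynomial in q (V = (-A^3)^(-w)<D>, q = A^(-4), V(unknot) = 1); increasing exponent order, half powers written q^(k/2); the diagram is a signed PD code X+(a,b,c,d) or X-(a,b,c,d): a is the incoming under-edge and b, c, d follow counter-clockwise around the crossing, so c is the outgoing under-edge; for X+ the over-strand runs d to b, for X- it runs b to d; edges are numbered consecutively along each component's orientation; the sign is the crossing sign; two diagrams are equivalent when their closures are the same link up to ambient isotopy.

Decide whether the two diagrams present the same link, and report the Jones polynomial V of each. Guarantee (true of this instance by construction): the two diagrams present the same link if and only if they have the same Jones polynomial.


same link: yes
V(D1) = -q^(-5/2) - q^(-1/2)  [10 crossings, <D> = -A^-4 - A^4, w = -2]
D2 (bracket -A^-10 - A^-2; 10 crossings at w = -4): V = -q^(-5/2) - q^(-1/2)
note: from 10 to 10 crossings by R-moves: one link, two diagrams


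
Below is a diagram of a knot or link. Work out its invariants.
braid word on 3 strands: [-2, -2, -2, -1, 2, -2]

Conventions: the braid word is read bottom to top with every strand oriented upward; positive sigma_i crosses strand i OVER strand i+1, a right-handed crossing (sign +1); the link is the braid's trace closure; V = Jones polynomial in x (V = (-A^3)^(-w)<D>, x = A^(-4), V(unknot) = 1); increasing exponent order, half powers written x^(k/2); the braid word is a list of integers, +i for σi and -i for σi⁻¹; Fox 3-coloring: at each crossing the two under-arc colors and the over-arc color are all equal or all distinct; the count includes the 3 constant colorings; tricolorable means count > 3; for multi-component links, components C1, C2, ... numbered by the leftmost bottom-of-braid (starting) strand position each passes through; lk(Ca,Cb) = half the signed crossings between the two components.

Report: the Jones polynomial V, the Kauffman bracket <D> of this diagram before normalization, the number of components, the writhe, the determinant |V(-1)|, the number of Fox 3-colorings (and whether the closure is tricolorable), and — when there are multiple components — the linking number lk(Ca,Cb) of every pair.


Jones polynomial: V(x) = -x^-4 + x^-3 + x^-1
<D> = A^-8 + 1 - A^4; writhe -4
components 1, writhe -4 (6 crossings)
3-colorings: 9 of 3^6, det 3 — tricolorable
note: the word shrinks to σ2⁻¹ σ2⁻¹ σ2⁻¹ σ1⁻¹ after cancelling


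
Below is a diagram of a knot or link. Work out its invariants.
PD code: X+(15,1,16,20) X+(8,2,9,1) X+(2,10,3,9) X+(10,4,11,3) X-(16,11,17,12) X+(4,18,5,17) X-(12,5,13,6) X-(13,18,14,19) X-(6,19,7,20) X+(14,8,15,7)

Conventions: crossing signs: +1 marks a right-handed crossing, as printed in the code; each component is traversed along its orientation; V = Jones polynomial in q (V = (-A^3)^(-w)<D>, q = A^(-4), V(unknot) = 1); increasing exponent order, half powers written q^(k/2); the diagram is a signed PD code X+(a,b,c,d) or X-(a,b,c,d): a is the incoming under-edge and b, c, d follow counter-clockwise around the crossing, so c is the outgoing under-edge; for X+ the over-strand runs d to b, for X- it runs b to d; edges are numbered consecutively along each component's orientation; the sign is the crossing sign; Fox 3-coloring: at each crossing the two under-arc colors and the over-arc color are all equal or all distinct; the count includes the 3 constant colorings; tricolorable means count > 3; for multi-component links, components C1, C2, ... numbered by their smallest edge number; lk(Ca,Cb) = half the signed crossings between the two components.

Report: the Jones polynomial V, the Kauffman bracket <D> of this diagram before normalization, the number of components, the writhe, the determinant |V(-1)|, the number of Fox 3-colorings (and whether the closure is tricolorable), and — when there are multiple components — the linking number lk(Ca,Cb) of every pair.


Jones polynomial: V(q) = q + q^3 - q^4
<D> = -A^-10 + A^-6 + A^2; writhe +2
components 1, writhe +2 (10 crossings)
3-colorings: 9 of 3^10, det 3 — tricolorable
note: the span of V is 3, forcing >= 3 crossings in any diagram


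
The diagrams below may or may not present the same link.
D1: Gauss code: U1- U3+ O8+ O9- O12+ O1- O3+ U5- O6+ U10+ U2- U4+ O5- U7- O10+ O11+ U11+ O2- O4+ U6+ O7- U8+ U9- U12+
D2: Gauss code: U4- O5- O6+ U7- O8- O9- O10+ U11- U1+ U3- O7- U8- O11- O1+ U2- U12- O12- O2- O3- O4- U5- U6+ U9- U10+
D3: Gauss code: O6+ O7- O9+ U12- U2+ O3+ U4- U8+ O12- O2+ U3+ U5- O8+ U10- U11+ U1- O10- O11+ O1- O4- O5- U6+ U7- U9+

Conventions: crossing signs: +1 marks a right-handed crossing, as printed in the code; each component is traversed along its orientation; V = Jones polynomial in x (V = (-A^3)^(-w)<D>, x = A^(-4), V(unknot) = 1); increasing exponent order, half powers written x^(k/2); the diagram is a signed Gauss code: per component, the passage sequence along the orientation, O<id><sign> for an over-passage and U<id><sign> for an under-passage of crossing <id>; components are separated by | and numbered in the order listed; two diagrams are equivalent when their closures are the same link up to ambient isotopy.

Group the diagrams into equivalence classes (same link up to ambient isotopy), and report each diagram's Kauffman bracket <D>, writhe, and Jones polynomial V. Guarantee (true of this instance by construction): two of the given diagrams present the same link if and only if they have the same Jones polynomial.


classes: {D1} | {D2} | {D3}
V(D1) = x^-2 - x^-1 + 1 - x + x^2  [12 crossings, <D> = A^-2 - A^2 + A^6 - A^10 + A^14, w = +2]
V(D2) = -x^-4 + x^-3 + x^-1  (w -6, c 12, <D> = A^-14 + A^-6 - A^-2)
D3 (bracket 1; 12 crossings at w = 0): V = 1
note: 3 classes among 3 diagrams; unequal V(x) rules out equality


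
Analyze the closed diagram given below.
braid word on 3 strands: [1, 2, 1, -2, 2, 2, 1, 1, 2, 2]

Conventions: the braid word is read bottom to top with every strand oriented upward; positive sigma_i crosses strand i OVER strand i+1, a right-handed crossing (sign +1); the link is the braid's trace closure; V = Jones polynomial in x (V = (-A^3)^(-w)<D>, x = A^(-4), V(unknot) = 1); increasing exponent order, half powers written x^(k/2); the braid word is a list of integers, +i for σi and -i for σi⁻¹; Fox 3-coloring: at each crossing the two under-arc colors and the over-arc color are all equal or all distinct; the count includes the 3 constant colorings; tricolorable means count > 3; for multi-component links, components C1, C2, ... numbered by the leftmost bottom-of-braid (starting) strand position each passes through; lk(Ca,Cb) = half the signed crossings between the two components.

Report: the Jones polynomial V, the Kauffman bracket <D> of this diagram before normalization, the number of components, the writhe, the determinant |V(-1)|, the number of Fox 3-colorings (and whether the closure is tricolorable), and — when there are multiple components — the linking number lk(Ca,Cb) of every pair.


Jones polynomial: V(x) = x^3 + x^5 - x^8
<D> = -A^-8 + A^4 + A^12; writhe +8
components 1, writhe +8 (10 crossings)
3-colorings: 9 of 3^10, det 3 — tricolorable
note: |V(-1)| = 3: so tricolorable, since 3 divides 3


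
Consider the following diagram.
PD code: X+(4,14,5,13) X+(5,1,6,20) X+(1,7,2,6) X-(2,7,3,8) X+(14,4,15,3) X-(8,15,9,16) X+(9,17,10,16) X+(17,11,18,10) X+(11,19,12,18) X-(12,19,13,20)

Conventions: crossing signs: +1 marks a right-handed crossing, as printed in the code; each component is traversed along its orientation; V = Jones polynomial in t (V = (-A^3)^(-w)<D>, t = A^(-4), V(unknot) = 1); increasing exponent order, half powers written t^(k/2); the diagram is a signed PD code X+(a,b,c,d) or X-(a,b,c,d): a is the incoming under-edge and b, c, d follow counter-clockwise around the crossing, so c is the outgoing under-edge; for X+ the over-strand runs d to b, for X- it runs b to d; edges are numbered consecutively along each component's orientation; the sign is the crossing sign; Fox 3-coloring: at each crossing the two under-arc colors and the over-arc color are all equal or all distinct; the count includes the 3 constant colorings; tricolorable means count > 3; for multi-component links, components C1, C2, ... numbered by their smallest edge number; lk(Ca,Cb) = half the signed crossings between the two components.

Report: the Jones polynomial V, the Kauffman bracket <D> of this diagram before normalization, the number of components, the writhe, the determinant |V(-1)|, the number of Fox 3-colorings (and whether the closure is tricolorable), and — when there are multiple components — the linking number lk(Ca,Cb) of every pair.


Jones polynomial: V(t) = t + t^3 - t^4
<D> = -A^-4 + 1 + A^8; writhe +4
components 1, writhe +4 (10 crossings)
3-colorings: 9 of 3^10, det 3 — tricolorable
note: V spans 3 powers of t: at least 3 crossings in any diagram


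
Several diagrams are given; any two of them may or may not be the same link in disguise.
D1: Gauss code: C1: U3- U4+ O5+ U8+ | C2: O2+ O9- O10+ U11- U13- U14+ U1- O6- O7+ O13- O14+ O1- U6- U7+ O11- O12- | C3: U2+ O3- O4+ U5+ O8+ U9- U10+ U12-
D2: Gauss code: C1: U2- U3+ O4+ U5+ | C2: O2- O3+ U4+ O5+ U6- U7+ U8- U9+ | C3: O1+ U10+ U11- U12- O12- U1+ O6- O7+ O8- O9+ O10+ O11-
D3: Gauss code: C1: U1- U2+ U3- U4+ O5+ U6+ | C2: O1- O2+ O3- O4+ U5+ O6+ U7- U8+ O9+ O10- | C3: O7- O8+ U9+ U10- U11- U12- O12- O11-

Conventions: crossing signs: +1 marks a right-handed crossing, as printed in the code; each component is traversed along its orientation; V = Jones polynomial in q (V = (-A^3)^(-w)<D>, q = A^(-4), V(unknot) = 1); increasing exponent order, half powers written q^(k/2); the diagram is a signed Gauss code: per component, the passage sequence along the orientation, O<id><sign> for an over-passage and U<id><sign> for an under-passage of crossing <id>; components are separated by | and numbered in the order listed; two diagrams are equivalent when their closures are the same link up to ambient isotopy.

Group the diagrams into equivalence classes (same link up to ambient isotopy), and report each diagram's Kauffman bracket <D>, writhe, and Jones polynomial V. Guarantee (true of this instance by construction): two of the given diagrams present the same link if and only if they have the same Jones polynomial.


classes: {D1, D2, D3}
V(D1) = 1 + q + q^2 + q^3  [14 crossings, <D> = A^-12 + A^-8 + A^-4 + 1, w = 0]
V(D2) = 1 + q + q^2 + q^3  (w +2, c 12, <D> = A^-6 + A^-2 + A^2 + A^6)
V(D3) = 1 + q + q^2 + q^3  [12 crossings, <D> = A^-12 + A^-8 + A^-4 + 1, w = 0]
note: one V(q) for all 3 diagrams — one class (guaranteed)


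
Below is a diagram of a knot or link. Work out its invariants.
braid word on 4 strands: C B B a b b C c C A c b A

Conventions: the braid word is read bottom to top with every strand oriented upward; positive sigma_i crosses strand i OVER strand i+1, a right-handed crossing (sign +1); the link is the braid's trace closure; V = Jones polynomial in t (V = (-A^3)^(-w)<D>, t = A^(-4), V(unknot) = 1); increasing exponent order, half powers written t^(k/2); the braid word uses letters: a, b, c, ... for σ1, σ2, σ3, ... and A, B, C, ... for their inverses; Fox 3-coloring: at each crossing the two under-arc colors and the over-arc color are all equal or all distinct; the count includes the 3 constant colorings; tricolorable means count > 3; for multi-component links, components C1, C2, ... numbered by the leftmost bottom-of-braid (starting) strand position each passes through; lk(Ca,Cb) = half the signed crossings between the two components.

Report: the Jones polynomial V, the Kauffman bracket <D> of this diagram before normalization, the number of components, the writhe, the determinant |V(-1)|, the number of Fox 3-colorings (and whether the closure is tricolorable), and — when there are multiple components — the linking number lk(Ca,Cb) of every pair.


V = -t^-3 + 2t^-2 - 2t^-1 + 3 - 2t + 2t^2 - t^3
<D> = A^-15 - 2A^-11 + 2A^-7 - 3A^-3 + 2A - 2A^5 + A^9 (w = -1)
1 component over 13 crossings, w = -1
3 Fox colorings among 3^13, |V(-1)| = 13: not tricolorable
why: det 13 = |V(-1)|; not divisible by 3, so not tricolorable


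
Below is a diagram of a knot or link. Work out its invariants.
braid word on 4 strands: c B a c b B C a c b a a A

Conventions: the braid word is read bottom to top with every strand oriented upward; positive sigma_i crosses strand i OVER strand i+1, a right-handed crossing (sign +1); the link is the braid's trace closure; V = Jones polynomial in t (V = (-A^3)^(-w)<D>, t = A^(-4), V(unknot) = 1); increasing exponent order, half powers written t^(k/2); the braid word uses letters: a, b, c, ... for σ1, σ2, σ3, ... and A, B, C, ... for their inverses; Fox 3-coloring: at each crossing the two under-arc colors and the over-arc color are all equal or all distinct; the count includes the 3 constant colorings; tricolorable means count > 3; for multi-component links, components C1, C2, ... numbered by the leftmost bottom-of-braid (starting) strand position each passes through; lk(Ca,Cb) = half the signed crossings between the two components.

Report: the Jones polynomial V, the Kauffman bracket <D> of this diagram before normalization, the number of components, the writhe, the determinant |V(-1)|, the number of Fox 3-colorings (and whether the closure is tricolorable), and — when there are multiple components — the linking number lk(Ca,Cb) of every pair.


Jones polynomial: V(t) = t - t^2 + 2t^3 - t^4 + t^5 - t^6
<D> = A^-9 - A^-5 + A^-1 - 2A^3 + A^7 - A^11; writhe +5
components 1, writhe +5 (13 crossings)
3-colorings: 3 of 3^13, det 7 — not tricolorable
note: |V(-1)| = 7: so not tricolorable, since 3 does not divide 7


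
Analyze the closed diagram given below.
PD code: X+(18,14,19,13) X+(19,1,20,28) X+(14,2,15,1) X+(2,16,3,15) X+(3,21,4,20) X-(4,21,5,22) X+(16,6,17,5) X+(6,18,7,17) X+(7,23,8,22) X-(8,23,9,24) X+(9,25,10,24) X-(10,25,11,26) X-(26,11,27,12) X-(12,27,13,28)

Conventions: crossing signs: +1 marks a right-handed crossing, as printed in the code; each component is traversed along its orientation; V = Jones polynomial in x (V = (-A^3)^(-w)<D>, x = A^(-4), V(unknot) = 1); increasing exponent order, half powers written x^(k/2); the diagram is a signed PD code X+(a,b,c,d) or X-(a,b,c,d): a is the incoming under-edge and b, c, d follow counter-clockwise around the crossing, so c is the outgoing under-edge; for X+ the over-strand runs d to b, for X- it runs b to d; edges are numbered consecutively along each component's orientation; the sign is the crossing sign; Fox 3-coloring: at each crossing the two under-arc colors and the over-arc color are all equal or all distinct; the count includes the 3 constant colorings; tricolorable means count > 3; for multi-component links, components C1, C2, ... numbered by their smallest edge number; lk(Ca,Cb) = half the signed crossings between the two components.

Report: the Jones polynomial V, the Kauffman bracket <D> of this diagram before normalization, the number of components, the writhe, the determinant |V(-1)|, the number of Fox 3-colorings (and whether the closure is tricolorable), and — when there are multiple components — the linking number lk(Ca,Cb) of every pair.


V = x + x^3 - x^4
<D> = -A^-4 + 1 + A^8 (w = +4)
1 component over 14 crossings, w = +4
9 Fox colorings among 3^14, |V(-1)| = 3: tricolorable
why: det 3 = |V(-1)|; divisible by 3, so tricolorable


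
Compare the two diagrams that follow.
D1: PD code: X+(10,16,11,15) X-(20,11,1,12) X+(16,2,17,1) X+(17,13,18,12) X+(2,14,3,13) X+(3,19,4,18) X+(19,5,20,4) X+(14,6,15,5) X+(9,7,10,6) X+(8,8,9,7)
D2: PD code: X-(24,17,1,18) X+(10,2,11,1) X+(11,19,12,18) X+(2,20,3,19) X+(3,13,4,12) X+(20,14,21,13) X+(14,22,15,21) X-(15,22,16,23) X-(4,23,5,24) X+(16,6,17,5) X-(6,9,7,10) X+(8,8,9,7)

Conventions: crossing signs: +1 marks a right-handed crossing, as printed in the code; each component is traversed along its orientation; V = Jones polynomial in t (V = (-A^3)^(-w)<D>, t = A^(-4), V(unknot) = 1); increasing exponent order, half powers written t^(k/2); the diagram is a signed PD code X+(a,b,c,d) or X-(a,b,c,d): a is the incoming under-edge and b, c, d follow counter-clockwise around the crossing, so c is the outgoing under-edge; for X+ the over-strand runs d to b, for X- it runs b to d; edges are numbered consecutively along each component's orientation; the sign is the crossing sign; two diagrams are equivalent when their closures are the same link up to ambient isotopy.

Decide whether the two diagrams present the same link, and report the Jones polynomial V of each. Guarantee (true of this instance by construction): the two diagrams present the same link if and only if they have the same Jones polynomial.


equivalent: no
V(D1) = t^2 + 2t^4 - 2t^5 + t^6 - 2t^7 + t^8  (w +8, c 10, <D> = A^-8 - 2A^-4 + 1 - 2A^4 + 2A^8 + A^16)
V(D2) = t - t^2 + 2t^3 - t^4 + t^5 - t^6  (w +4, c 12, <D> = -A^-12 + A^-8 - A^-4 + 2 - A^4 + A^8)
why: 2 values of V(t) split the 2 diagrams


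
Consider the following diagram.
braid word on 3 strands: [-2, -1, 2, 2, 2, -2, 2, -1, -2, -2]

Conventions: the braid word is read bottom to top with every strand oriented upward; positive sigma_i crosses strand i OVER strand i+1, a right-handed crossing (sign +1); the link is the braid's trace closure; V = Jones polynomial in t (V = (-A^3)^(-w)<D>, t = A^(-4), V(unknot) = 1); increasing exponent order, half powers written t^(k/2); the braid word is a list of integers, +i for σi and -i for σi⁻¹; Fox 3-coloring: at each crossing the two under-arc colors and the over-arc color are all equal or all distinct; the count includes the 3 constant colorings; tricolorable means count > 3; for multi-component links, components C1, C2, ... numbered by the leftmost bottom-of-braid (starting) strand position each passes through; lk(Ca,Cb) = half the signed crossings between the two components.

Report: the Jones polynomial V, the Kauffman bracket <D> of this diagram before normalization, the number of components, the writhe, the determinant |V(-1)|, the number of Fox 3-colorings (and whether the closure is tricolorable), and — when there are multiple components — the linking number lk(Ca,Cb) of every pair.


V = -t^-5 + t^-4 - t^-3 + 2t^-2 - t^-1 + 2 - t
<D> = -A^-10 + 2A^-6 - A^-2 + 2A^2 - A^6 + A^10 - A^14 (w = -2)
1 component over 10 crossings, w = -2
9 Fox colorings among 3^10, |V(-1)| = 9: tricolorable
why: the span of V is 6, forcing >= 6 crossings in any diagram
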